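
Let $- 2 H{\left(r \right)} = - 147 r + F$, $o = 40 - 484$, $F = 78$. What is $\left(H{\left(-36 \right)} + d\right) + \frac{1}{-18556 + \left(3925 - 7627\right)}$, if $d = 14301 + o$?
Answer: $\frac{248666375}{22258} \approx 11172.0$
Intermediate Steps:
$o = -444$ ($o = 40 - 484 = -444$)
$d = 13857$ ($d = 14301 - 444 = 13857$)
$H{\left(r \right)} = -39 + \frac{147 r}{2}$ ($H{\left(r \right)} = - \frac{- 147 r + 78}{2} = - \frac{78 - 147 r}{2} = -39 + \frac{147 r}{2}$)
$\left(H{\left(-36 \right)} + d\right) + \frac{1}{-18556 + \left(3925 - 7627\right)} = \left(\left(-39 + \frac{147}{2} \left(-36\right)\right) + 13857\right) + \frac{1}{-18556 + \left(3925 - 7627\right)} = \left(\left(-39 - 2646\right) + 13857\right) + \frac{1}{-18556 - 3702} = \left(-2685 + 13857\right) + \frac{1}{-22258} = 11172 - \frac{1}{22258} = \frac{248666375}{22258}$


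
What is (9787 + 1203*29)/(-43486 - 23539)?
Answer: -6382/9575 ≈ -0.66653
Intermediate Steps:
(9787 + 1203*29)/(-43486 - 23539) = (9787 + 34887)/(-67025) = 44674*(-1/67025) = -6382/9575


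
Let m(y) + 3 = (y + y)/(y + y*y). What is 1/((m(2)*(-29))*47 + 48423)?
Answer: 3/154810 ≈ 1.9379e-5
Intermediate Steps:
m(y) = -3 + 2*y/(y + y²) (m(y) = -3 + (y + y)/(y + y*y) = -3 + (2*y)/(y + y²) = -3 + 2*y/(y + y²))
1/((m(2)*(-29))*47 + 48423) = 1/((((-1 - 3*2)/(1 + 2))*(-29))*47 + 48423) = 1/((((-1 - 6)/3)*(-29))*47 + 48423) = 1/((((⅓)*(-7))*(-29))*47 + 48423) = 1/(-7/3*(-29)*47 + 48423) = 1/((203/3)*47 + 48423) = 1/(9541/3 + 48423) = 1/(154810/3) = 3/154810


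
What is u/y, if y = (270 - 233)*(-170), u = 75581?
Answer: -75581/6290 ≈ -12.016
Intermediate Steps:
y = -6290 (y = 37*(-170) = -6290)
u/y = 75581/(-6290) = 75581*(-1/6290) = -75581/6290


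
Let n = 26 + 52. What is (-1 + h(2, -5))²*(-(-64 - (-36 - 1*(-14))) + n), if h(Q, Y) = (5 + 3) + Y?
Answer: 480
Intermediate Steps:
h(Q, Y) = 8 + Y
n = 78
(-1 + h(2, -5))²*(-(-64 - (-36 - 1*(-14))) + n) = (-1 + (8 - 5))²*(-(-64 - (-36 - 1*(-14))) + 78) = (-1 + 3)²*(-(-64 - (-36 + 14)) + 78) = 2²*(-(-64 - 1*(-22)) + 78) = 4*(-(-64 + 22) + 78) = 4*(-1*(-42) + 78) = 4*(42 + 78) = 4*120 = 480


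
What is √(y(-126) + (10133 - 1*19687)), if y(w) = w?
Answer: 44*I*√5 ≈ 98.387*I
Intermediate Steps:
√(y(-126) + (10133 - 1*19687)) = √(-126 + (10133 - 1*19687)) = √(-126 + (10133 - 19687)) = √(-126 - 9554) = √(-9680) = 44*I*√5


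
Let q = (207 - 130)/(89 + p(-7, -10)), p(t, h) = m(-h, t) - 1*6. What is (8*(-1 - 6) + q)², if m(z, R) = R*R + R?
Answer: 47927929/15625 ≈ 3067.4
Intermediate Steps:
m(z, R) = R + R² (m(z, R) = R² + R = R + R²)
p(t, h) = -6 + t*(1 + t) (p(t, h) = t*(1 + t) - 1*6 = t*(1 + t) - 6 = -6 + t*(1 + t))
q = 77/125 (q = (207 - 130)/(89 + (-6 - 7*(1 - 7))) = 77/(89 + (-6 - 7*(-6))) = 77/(89 + (-6 + 42)) = 77/(89 + 36) = 77/125 ≈ 0.61600)
(8*(-1 - 6) + q)² = (8*(-1 - 6) + 77/125)² = (8*(-7) + 77/125)² = (-56 + 77/125)² = (-6923/125)² = 47927929/15625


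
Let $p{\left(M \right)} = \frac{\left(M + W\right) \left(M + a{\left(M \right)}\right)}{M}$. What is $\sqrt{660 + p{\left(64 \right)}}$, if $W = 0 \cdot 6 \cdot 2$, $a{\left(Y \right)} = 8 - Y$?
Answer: $2 \sqrt{167} \approx 25.846$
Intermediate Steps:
$W = 0$ ($W = 0 \cdot 2 = 0$)
$p{\left(M \right)} = 8$ ($p{\left(M \right)} = \frac{\left(M + 0\right) \left(M - \left(-8 + M\right)\right)}{M} = \frac{M 8}{M} = \frac{8 M}{M} = 8$)
$\sqrt{660 + p{\left(64 \right)}} = \sqrt{660 + 8} = \sqrt{668} = 2 \sqrt{167}$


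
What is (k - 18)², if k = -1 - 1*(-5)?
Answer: 196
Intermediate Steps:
k = 4 (k = -1 + 5 = 4)
(k - 18)² = (4 - 18)² = (-14)² = 196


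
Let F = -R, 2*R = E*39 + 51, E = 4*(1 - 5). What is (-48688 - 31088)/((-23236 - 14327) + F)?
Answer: 53184/24851 ≈ 2.1401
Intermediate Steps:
E = -16 (E = 4*(-4) = -16)
R = -573/2 (R = (-16*39 + 51)/2 = (-624 + 51)/2 = (½)*(-573) = -573/2 ≈ -286.50)
F = 573/2 (F = -1*(-573/2) = 573/2 ≈ 286.50)
(-48688 - 31088)/((-23236 - 14327) + F) = (-48688 - 31088)/((-23236 - 14327) + 573/2) = -79776/(-37563 + 573/2) = -79776/(-74553/2) = -79776*(-2/74553) = 53184/24851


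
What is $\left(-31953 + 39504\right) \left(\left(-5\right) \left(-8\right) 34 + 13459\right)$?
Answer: $111898269$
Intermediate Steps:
$\left(-31953 + 39504\right) \left(\left(-5\right) \left(-8\right) 34 + 13459\right) = 7551 \left(40 \cdot 34 + 13459\right) = 7551 \left(1360 + 13459\right) = 7551 \cdot 14819 = 111898269$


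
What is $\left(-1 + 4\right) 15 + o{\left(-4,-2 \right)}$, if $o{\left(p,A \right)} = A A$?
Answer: $49$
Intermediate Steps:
$o{\left(p,A \right)} = A^{2}$
$\left(-1 + 4\right) 15 + o{\left(-4,-2 \right)} = \left(-1 + 4\right) 15 + \left(-2\right)^{2} = 3 \cdot 15 + 4 = 45 + 4 = 49$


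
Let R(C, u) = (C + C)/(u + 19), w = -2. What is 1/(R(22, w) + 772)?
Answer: 17/13168 ≈ 0.0012910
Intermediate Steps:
R(C, u) = 2*C/(19 + u) (R(C, u) = (2*C)/(19 + u) = 2*C/(19 + u))
1/(R(22, w) + 772) = 1/(2*22/(19 - 2) + 772) = 1/(2*22/17 + 772) = 1/(2*22*(1/17) + 772) = 1/(44/17 + 772) = 1/(13168/17) = 17/13168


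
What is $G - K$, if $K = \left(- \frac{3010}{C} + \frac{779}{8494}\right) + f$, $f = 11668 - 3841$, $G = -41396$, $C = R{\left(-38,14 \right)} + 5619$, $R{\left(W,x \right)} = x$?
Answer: $- \frac{54770628691}{1112714} \approx -49223.0$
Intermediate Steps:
$C = 5633$ ($C = 14 + 5619 = 5633$)
$f = 7827$
$K = \frac{8708719947}{1112714}$ ($K = \left(- \frac{3010}{5633} + \frac{779}{8494}\right) + 7827 = \left(\left(-3010\right) \frac{1}{5633} + 779 \cdot \frac{1}{8494}\right) + 7827 = \left(- \frac{70}{131} + \frac{779}{8494}\right) + 7827 = - \frac{492531}{1112714} + 7827 = \frac{8708719947}{1112714} \approx 7826.6$)
$G - K = -41396 - \frac{8708719947}{1112714} = - \frac{54770628691}{1112714}$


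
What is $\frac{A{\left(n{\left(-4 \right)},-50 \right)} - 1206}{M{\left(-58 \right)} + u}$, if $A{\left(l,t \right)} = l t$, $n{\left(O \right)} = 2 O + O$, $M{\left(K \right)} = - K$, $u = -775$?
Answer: $\frac{202}{239} \approx 0.84519$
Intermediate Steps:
$n{\left(O \right)} = 3 O$
$\frac{A{\left(n{\left(-4 \right)},-50 \right)} - 1206}{M{\left(-58 \right)} + u} = \frac{3 \left(-4\right) \left(-50\right) - 1206}{\left(-1\right) \left(-58\right) - 775} = \frac{\left(-12\right) \left(-50\right) - 1206}{58 - 775} = \frac{600 - 1206}{-717} = \left(-606\right) \left(- \frac{1}{717}\right) = \frac{202}{239}$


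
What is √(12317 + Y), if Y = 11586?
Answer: √23903 ≈ 154.61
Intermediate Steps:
√(12317 + Y) = √(12317 + 11586) = √23903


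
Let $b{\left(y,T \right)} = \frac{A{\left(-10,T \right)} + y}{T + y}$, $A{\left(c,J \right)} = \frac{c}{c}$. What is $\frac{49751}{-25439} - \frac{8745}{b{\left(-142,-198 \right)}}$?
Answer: $- \frac{25214931197}{1195633} \approx -21089.0$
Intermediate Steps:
$A{\left(c,J \right)} = 1$
$b{\left(y,T \right)} = \frac{1 + y}{T + y}$
$\frac{49751}{-25439} - \frac{8745}{b{\left(-142,-198 \right)}} = \frac{49751}{-25439} - \frac{8745}{\frac{1}{-198 - 142} \left(1 - 142\right)} = 49751 \left(- \frac{1}{25439}\right) - \frac{8745}{\frac{1}{-340} \left(-141\right)} = - \frac{49751}{25439} - \frac{8745}{\left(- \frac{1}{340}\right) \left(-141\right)} = - \frac{49751}{25439} - \frac{8745}{\frac{141}{340}} = - \frac{49751}{25439} - \frac{991100}{47} = - \frac{25214931197}{1195633}$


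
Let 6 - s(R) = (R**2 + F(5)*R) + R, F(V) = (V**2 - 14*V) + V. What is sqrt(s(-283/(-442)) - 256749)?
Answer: I*sqrt(50153541187)/442 ≈ 506.67*I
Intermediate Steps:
F(V) = V**2 - 13*V
s(R) = 6 - R**2 + 39*R (s(R) = 6 - ((R**2 + (5*(-13 + 5))*R) + R) = 6 - ((R**2 + (5*(-8))*R) + R) = 6 - ((R**2 - 40*R) + R) = 6 - (R**2 - 39*R) = 6 + (-R**2 + 39*R) = 6 - R**2 + 39*R)
sqrt(s(-283/(-442)) - 256749) = sqrt((6 - (-283/(-442))**2 + 39*(-283/(-442))) - 256749) = sqrt((6 - (-283*(-1/442))**2 + 39*(-283*(-1/442))) - 256749) = sqrt((6 - (283/442)**2 + 39*(283/442)) - 256749) = sqrt((6 - 1*80089/195364 + 849/34) - 256749) = sqrt((6 - 80089/195364 + 849/34) - 256749) = sqrt(5970449/195364 - 256749) = sqrt(-50153541187/195364) = I*sqrt(50153541187)/442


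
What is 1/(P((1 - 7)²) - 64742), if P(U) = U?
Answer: -1/64706 ≈ -1.5455e-5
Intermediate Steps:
1/(P((1 - 7)²) - 64742) = 1/((1 - 7)² - 64742) = 1/((-6)² - 64742) = 1/(36 - 64742) = 1/(-64706) = -1/64706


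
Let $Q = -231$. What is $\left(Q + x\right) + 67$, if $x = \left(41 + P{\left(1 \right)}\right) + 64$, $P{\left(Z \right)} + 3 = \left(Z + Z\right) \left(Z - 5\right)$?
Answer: $-70$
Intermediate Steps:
$P{\left(Z \right)} = -3 + 2 Z \left(-5 + Z\right)$ ($P{\left(Z \right)} = -3 + \left(Z + Z\right) \left(Z - 5\right) = -3 + 2 Z \left(-5 + Z\right)$)
$x = 94$ ($x = \left(41 - \left(13 - 2\right)\right) + 64 = \left(41 - 11\right) + 64 = 30 + 64 = 94$)
$\left(Q + x\right) + 67 = \left(-231 + 94\right) + 67 = -137 + 67 = -70$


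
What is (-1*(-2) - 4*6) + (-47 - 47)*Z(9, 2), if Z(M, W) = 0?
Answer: -22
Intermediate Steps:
(-1*(-2) - 4*6) + (-47 - 47)*Z(9, 2) = (-1*(-2) - 4*6) + (-47 - 47)*0 = (2 - 24) - 94*0 = -22 + 0 = -22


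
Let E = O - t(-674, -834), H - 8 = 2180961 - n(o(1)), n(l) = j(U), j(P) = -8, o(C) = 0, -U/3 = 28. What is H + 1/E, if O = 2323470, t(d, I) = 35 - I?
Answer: 5065539361178/2322601 ≈ 2.1810e+6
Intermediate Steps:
U = -84 (U = -3*28 = -84)
n(l) = -8
H = 2180977 (H = 8 + (2180961 - 1*(-8)) = 8 + (2180961 + 8) = 8 + 2180969 = 2180977)
E = 2322601 (E = 2323470 - (35 - 1*(-834)) = 2323470 - (35 + 834) = 2323470 - 1*869 = 2323470 - 869 = 2322601)
H + 1/E = 2180977 + 1/2322601 = 5065539361178/2322601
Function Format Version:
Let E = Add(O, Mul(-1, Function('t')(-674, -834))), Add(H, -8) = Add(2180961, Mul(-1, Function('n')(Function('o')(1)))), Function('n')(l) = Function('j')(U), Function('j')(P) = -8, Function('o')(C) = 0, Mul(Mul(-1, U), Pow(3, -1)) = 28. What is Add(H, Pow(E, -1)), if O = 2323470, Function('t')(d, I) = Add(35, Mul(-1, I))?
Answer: Rational(5065539361178, 2322601) ≈ 2.1810e+6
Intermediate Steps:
U = -84 (U = Mul(-3, 28) = -84)
Function('n')(l) = -8
H = 2180977 (H = Add(8, Add(2180961, Mul(-1, -8))) = Add(8, Add(2180961, 8)) = Add(8, 2180969) = 2180977)
E = 2322601 (E = Add(2323470, Mul(-1, Add(35, Mul(-1, -834)))) = Add(2323470, Mul(-1, Add(35, 834))) = Add(2323470, Mul(-1, 869)) = Add(2323470, -869) = 2322601)
Add(H, Pow(E, -1)) = Add(2180977, Pow(2322601, -1)) = Add(2180977, Rational(1, 2322601)) = Rational(5065539361178, 2322601)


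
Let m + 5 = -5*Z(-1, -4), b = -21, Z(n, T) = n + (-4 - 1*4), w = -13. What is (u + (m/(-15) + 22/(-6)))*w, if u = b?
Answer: 1066/3 ≈ 355.33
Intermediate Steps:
Z(n, T) = -8 + n (Z(n, T) = n + (-4 - 4) = n - 8 = -8 + n)
u = -21
m = 40 (m = -5 - 5*(-8 - 1) = -5 - 5*(-9) = -5 + 45 = 40)
(u + (m/(-15) + 22/(-6)))*w = (-21 + (40/(-15) + 22/(-6)))*(-13) = (-21 + (40*(-1/15) + 22*(-1/6)))*(-13) = (-21 + (-8/3 - 11/3))*(-13) = (-21 - 19/3)*(-13) = -82/3*(-13) = 1066/3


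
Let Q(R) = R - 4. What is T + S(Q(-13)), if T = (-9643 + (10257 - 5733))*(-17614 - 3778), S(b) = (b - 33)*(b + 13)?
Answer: 109505848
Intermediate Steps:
Q(R) = -4 + R
S(b) = (-33 + b)*(13 + b)
T = 109505648 (T = (-9643 + 4524)*(-21392) = -5119*(-21392) = 109505648)
T + S(Q(-13)) = 109505648 + (-429 + (-4 - 13)² - 20*(-4 - 13)) = 109505648 + (-429 + (-17)² - 20*(-17)) = 109505648 + (-429 + 289 + 340) = 109505648 + 200 = 109505848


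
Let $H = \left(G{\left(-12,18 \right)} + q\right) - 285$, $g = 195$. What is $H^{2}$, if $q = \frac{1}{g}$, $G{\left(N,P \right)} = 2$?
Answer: $\frac{3045273856}{38025} \approx 80086.0$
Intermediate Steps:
$q = \frac{1}{195} \approx 0.0051282$
$H = - \frac{55184}{195}$ ($H = \left(2 + \frac{1}{195}\right) - 285 = \frac{391}{195} - 285 = - \frac{55184}{195} \approx -282.99$)
$H^{2} = \left(- \frac{55184}{195}\right)^{2} = \frac{3045273856}{38025}$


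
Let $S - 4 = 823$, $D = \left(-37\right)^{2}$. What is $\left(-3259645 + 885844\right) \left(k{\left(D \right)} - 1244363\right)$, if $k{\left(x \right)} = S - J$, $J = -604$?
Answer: $2950473224532$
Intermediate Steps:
$D = 1369$
$S = 827$ ($S = 4 + 823 = 827$)
$k{\left(x \right)} = 1431$ ($k{\left(x \right)} = 827 - -604 = 827 + 604 = 1431$)
$\left(-3259645 + 885844\right) \left(k{\left(D \right)} - 1244363\right) = \left(-3259645 + 885844\right) \left(1431 - 1244363\right) = \left(-2373801\right) \left(-1242932\right) = 2950473224532$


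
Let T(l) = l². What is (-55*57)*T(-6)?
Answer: -112860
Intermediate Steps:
(-55*57)*T(-6) = -55*57*(-6)² = -3135*36 = -112860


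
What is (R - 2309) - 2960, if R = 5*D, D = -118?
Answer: -5859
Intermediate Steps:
R = -590 (R = 5*(-118) = -590)
(R - 2309) - 2960 = (-590 - 2309) - 2960 = -2899 - 2960 = -5859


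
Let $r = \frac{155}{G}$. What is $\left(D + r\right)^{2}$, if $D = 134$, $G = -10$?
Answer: $\frac{56169}{4} \approx 14042.0$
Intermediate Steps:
$r = - \frac{31}{2}$ ($r = \frac{155}{-10} = 155 \left(- \frac{1}{10}\right) = - \frac{31}{2} \approx -15.5$)
$\left(D + r\right)^{2} = \left(134 - \frac{31}{2}\right)^{2} = \left(\frac{237}{2}\right)^{2} = \frac{56169}{4}$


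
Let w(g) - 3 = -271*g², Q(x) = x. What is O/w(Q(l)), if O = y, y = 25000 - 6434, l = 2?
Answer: -18566/1081 ≈ -17.175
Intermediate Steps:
w(g) = 3 - 271*g²
y = 18566
O = 18566
O/w(Q(l)) = 18566/(3 - 271*2²) = 18566/(3 - 271*4) = 18566/(3 - 1084) = 18566/(-1081) = 18566*(-1/1081) = -18566/1081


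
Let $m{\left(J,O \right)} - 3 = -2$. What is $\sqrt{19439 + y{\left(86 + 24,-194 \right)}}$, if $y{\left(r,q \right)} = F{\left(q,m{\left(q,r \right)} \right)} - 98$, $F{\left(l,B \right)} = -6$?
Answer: $\sqrt{19335} \approx 139.05$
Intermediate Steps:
$m{\left(J,O \right)} = 1$ ($m{\left(J,O \right)} = 3 - 2 = 1$)
$y{\left(r,q \right)} = -104$ ($y{\left(r,q \right)} = -6 - 98 = -104$)
$\sqrt{19439 + y{\left(86 + 24,-194 \right)}} = \sqrt{19439 - 104} = \sqrt{19335}$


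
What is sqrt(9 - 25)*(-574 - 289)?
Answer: -3452*I ≈ -3452.0*I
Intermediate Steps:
sqrt(9 - 25)*(-574 - 289) = sqrt(-16)*(-863) = (4*I)*(-863) = -3452*I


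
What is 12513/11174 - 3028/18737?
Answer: 200621209/209367238 ≈ 0.95823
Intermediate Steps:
12513/11174 - 3028/18737 = 200621209/209367238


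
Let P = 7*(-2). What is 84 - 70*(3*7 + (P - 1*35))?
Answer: 2044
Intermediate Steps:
P = -14
84 - 70*(3*7 + (P - 1*35)) = 84 - 70*(3*7 + (-14 - 1*35)) = 84 - 70*(21 + (-14 - 35)) = 84 - 70*(21 - 49) = 84 - 70*(-28) = 84 + 1960 = 2044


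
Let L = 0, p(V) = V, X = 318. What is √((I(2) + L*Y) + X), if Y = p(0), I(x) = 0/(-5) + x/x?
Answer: √319 ≈ 17.861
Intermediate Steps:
I(x) = 1 (I(x) = 0*(-⅕) + 1 = 0 + 1 = 1)
Y = 0
√((I(2) + L*Y) + X) = √((1 + 0*0) + 318) = √((1 + 0) + 318) = √(1 + 318) = √319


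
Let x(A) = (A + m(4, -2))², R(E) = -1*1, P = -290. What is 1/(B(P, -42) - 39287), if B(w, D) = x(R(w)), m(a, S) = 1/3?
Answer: -9/353579 ≈ -2.5454e-5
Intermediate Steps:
m(a, S) = ⅓ (m(a, S) = 1*(⅓) = ⅓)
R(E) = -1
x(A) = (⅓ + A)² (x(A) = (A + ⅓)² = (⅓ + A)²)
B(w, D) = 4/9 (B(w, D) = (1 + 3*(-1))²/9 = (1 - 3)²/9 = (⅑)*(-2)² = (⅑)*4 = 4/9)
1/(B(P, -42) - 39287) = 1/(4/9 - 39287) = 1/(-353579/9) = -9/353579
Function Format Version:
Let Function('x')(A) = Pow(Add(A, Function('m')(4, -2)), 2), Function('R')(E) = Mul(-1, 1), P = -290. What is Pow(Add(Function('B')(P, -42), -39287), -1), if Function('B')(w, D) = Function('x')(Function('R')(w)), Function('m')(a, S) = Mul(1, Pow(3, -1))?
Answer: Rational(-9, 353579) ≈ -2.5454e-5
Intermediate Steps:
Function('m')(a, S) = Rational(1, 3) (Function('m')(a, S) = Mul(1, Rational(1, 3)) = Rational(1, 3))
Function('R')(E) = -1
Function('x')(A) = Pow(Add(Rational(1, 3), A), 2) (Function('x')(A) = Pow(Add(A, Rational(1, 3)), 2) = Pow(Add(Rational(1, 3), A), 2))
Function('B')(w, D) = Rational(4, 9) (Function('B')(w, D) = Mul(Rational(1, 9), Pow(Add(1, Mul(3, -1)), 2)) = Mul(Rational(1, 9), Pow(Add(1, -3), 2)) = Mul(Rational(1, 9), Pow(-2, 2)) = Mul(Rational(1, 9), 4) = Rational(4, 9))
Pow(Add(Function('B')(P, -42), -39287), -1) = Pow(Add(Rational(4, 9), -39287), -1) = Pow(Rational(-353579, 9), -1) = Rational(-9, 353579)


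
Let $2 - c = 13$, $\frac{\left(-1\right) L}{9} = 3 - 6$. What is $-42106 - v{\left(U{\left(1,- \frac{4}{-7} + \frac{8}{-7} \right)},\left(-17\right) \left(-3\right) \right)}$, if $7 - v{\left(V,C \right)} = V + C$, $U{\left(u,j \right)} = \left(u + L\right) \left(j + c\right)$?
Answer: $-42386$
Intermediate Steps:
$L = 27$ ($L = - 9 \left(3 - 6\right) = \left(-9\right) \left(-3\right) = 27$)
$c = -11$ ($c = 2 - 13 = -11$)
$U{\left(u,j \right)} = \left(-11 + j\right) \left(27 + u\right)$ ($U{\left(u,j \right)} = \left(u + 27\right) \left(j - 11\right) = \left(27 + u\right) \left(-11 + j\right) = \left(-11 + j\right) \left(27 + u\right)$)
$v{\left(V,C \right)} = 7 - C - V$ ($v{\left(V,C \right)} = 7 - \left(V + C\right) = 7 - \left(C + V\right) = 7 - C - V$)
$-42106 - v{\left(U{\left(1,- \frac{4}{-7} + \frac{8}{-7} \right)},\left(-17\right) \left(-3\right) \right)} = -42106 - \left(7 - \left(-17\right) \left(-3\right) - \left(-297 - 11 + 27 \left(- \frac{4}{-7} + \frac{8}{-7}\right) + \left(- \frac{4}{-7} + \frac{8}{-7}\right) 1\right)\right) = -42106 - \left(7 - 51 - \left(-297 - 11 + 27 \left(\left(-4\right) \left(- \frac{1}{7}\right) + 8 \left(- \frac{1}{7}\right)\right) + \left(\left(-4\right) \left(- \frac{1}{7}\right) + 8 \left(- \frac{1}{7}\right)\right) 1\right)\right) = -42106 - \left(7 - 51 - \left(-297 - 11 + 27 \left(\frac{4}{7} - \frac{8}{7}\right) + \left(\frac{4}{7} - \frac{8}{7}\right) 1\right)\right) = -42106 - \left(7 - 51 - \left(-297 - 11 + 27 \left(- \frac{4}{7}\right) - \frac{4}{7}\right)\right) = -42106 - \left(7 - 51 - \left(-297 - 11 - \frac{108}{7} - \frac{4}{7}\right)\right) = -42106 - \left(7 - 51 - -324\right) = -42106 - \left(7 - 51 + 324\right) = -42106 - 280 = -42386$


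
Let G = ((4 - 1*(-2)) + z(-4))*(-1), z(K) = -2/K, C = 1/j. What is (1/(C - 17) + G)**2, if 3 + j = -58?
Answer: 11587216/269361 ≈ 43.017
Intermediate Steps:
j = -61 (j = -3 - 58 = -61)
C = -1/61 (C = 1/(-61) = -1/61 ≈ -0.016393)
G = -13/2 (G = ((4 - 1*(-2)) - 2/(-4))*(-1) = ((4 + 2) - 2*(-1/4))*(-1) = (6 + 1/2)*(-1) = (13/2)*(-1) = -13/2 ≈ -6.5000)
(1/(C - 17) + G)**2 = (1/(-1/61 - 17) - 13/2)**2 = (1/(-1038/61) - 13/2)**2 = (-61/1038 - 13/2)**2 = (-3404/519)**2 = 11587216/269361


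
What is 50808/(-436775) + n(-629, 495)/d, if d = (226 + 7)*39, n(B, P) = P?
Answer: -81829557/1322991475 ≈ -0.061852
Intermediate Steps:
d = 9087 (d = 233*39 = 9087)
50808/(-436775) + n(-629, 495)/d = 50808/(-436775) + 495/9087 = 50808*(-1/436775) + 495*(1/9087) = -50808/436775 + 165/3029 = -81829557/1322991475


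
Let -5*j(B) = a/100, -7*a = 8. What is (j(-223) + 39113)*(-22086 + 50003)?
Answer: 955427974209/875 ≈ 1.0919e+9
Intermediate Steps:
a = -8/7 (a = -1/7*8 = -8/7 ≈ -1.1429)
j(B) = 2/875 (j(B) = -(-8)/(35*100) = -1/5*(-2/175) = 2/875)
(j(-223) + 39113)*(-22086 + 50003) = (2/875 + 39113)*(-22086 + 50003) = (34223877/875)*27917 = 955427974209/875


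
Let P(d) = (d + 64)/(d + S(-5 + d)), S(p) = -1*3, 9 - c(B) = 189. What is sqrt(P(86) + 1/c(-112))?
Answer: sqrt(11170555)/2490 ≈ 1.3423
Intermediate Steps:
c(B) = -180 (c(B) = 9 - 1*189 = 9 - 189 = -180)
S(p) = -3
P(d) = (64 + d)/(-3 + d) (P(d) = (d + 64)/(d - 3) = (64 + d)/(-3 + d))
sqrt(P(86) + 1/c(-112)) = sqrt((64 + 86)/(-3 + 86) + 1/(-180)) = sqrt(150/83 - 1/180) = sqrt(26917/14940) = sqrt(11170555)/2490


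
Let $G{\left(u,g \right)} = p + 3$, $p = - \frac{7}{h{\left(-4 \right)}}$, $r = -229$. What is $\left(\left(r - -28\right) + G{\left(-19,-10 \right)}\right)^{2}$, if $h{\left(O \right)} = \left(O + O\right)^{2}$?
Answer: $\frac{160757041}{4096} \approx 39247.0$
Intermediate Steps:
$h{\left(O \right)} = 4 O^{2}$ ($h{\left(O \right)} = \left(2 O\right)^{2} = 4 O^{2}$)
$p = - \frac{7}{64}$ ($p = - \frac{7}{4 \left(-4\right)^{2}} = - \frac{7}{4 \cdot 16} = - \frac{7}{64} \approx -0.10938$)
$G{\left(u,g \right)} = \frac{185}{64}$ ($G{\left(u,g \right)} = - \frac{7}{64} + 3 = \frac{185}{64}$)
$\left(\left(r - -28\right) + G{\left(-19,-10 \right)}\right)^{2} = \left(\left(-229 - -28\right) + \frac{185}{64}\right)^{2} = \left(\left(-229 + 28\right) + \frac{185}{64}\right)^{2} = \left(-201 + \frac{185}{64}\right)^{2} = \left(- \frac{12679}{64}\right)^{2} = \frac{160757041}{4096}$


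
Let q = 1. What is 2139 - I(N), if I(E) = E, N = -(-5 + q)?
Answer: 2135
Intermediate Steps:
N = 4 (N = -(-5 + 1) = -1*(-4) = 4)
2139 - I(N) = 2139 - 1*4 = 2139 - 4 = 2135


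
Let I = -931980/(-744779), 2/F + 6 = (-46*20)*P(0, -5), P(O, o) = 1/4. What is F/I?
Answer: -106397/15710520 ≈ -0.0067723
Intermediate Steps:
P(O, o) = ¼
F = -1/118 (F = 2/(-6 - 46*20*(¼)) = 2/(-6 - 920*¼) = 2/(-6 - 230) = 2/(-236) = 2*(-1/236) = -1/118 ≈ -0.0084746)
I = 133140/106397 (I = -931980*(-1/744779) = 133140/106397 ≈ 1.2514)
F/I = -1/(118*133140/106397) = -1/118*106397/133140 = -106397/15710520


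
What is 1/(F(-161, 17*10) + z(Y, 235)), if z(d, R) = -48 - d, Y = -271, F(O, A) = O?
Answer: 1/62 ≈ 0.016129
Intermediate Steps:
1/(F(-161, 17*10) + z(Y, 235)) = 1/(-161 + (-48 - 1*(-271))) = 1/(-161 + (-48 + 271)) = 1/(-161 + 223) = 1/62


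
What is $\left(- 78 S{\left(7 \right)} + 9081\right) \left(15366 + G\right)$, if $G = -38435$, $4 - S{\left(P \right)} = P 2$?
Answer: $-227483409$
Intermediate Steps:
$S{\left(P \right)} = 4 - 2 P$ ($S{\left(P \right)} = 4 - P 2 = 4 - 2 P$)
$\left(- 78 S{\left(7 \right)} + 9081\right) \left(15366 + G\right) = \left(- 78 \left(4 - 14\right) + 9081\right) \left(15366 - 38435\right) = \left(- 78 \left(4 - 14\right) + 9081\right) \left(-23069\right) = \left(\left(-78\right) \left(-10\right) + 9081\right) \left(-23069\right) = \left(780 + 9081\right) \left(-23069\right) = 9861 \left(-23069\right) = -227483409$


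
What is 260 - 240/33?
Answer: 2780/11 ≈ 252.73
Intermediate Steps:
260 - 240/33 = 260 - 1*80/11 = 260 - 80/11 = 2780/11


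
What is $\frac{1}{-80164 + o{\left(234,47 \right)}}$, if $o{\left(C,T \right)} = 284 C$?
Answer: $- \frac{1}{13708} \approx -7.295 \cdot 10^{-5}$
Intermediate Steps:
$\frac{1}{-80164 + o{\left(234,47 \right)}} = \frac{1}{-80164 + 284 \cdot 234} = \frac{1}{-80164 + 66456} = \frac{1}{-13708} = - \frac{1}{13708}$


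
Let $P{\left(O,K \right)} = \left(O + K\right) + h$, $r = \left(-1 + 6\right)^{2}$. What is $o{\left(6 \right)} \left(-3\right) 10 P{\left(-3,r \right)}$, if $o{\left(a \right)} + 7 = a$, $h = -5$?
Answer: $510$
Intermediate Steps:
$o{\left(a \right)} = -7 + a$
$r = 25$ ($r = 5^{2} = 25$)
$P{\left(O,K \right)} = -5 + K + O$ ($P{\left(O,K \right)} = \left(O + K\right) - 5 = \left(K + O\right) - 5 = -5 + K + O$)
$o{\left(6 \right)} \left(-3\right) 10 P{\left(-3,r \right)} = \left(-7 + 6\right) \left(-3\right) 10 \left(-5 + 25 - 3\right) = \left(-1\right) \left(-3\right) 10 \cdot 17 = 3 \cdot 10 \cdot 17 = 30 \cdot 17 = 510$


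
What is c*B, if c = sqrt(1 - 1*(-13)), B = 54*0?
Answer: 0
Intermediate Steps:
B = 0
c = sqrt(14) (c = sqrt(1 + 13) = sqrt(14) ≈ 3.7417)
c*B = sqrt(14)*0 = 0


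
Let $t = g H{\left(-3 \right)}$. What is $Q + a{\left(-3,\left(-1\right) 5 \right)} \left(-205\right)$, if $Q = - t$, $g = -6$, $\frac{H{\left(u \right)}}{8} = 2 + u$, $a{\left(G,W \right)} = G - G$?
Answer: $-48$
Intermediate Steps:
$a{\left(G,W \right)} = 0$
$H{\left(u \right)} = 16 + 8 u$ ($H{\left(u \right)} = 8 \left(2 + u\right) = 16 + 8 u$)
$t = 48$ ($t = - 6 \left(16 + 8 \left(-3\right)\right) = - 6 \left(16 - 24\right) = \left(-6\right) \left(-8\right) = 48$)
$Q = -48$ ($Q = \left(-1\right) 48 = -48$)
$Q + a{\left(-3,\left(-1\right) 5 \right)} \left(-205\right) = -48 + 0 \left(-205\right) = -48 + 0 = -48$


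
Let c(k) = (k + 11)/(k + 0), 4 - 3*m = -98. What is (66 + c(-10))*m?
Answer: 11203/5 ≈ 2240.6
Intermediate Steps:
m = 34 (m = 4/3 - 1/3*(-98) = 4/3 + 98/3 = 34)
c(k) = (11 + k)/k
(66 + c(-10))*m = (66 + (11 - 10)/(-10))*34 = (66 - 1/10*1)*34 = (66 - 1/10)*34 = (659/10)*34 = 11203/5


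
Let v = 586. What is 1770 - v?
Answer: 1184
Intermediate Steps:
1770 - v = 1770 - 1*586 = 1770 - 586 = 1184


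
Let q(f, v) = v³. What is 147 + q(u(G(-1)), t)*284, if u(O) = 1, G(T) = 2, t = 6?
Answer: 61491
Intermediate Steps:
147 + q(u(G(-1)), t)*284 = 147 + 6³*284 = 147 + 216*284 = 147 + 61344 = 61491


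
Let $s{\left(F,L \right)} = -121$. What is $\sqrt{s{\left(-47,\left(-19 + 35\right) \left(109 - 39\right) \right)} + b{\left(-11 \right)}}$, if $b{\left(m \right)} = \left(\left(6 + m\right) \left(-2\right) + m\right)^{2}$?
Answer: $2 i \sqrt{30} \approx 10.954 i$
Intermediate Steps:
$b{\left(m \right)} = \left(-12 - m\right)^{2}$ ($b{\left(m \right)} = \left(\left(-12 - 2 m\right) + m\right)^{2} = \left(-12 - m\right)^{2}$)
$\sqrt{s{\left(-47,\left(-19 + 35\right) \left(109 - 39\right) \right)} + b{\left(-11 \right)}} = \sqrt{-121 + \left(12 - 11\right)^{2}} = \sqrt{-121 + 1^{2}} = \sqrt{-121 + 1} = \sqrt{-120} = 2 i \sqrt{30}$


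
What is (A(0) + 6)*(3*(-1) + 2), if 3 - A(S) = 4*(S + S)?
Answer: -9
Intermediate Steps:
A(S) = 3 - 8*S (A(S) = 3 - 4*(S + S) = 3 - 4*2*S = 3 - 8*S)
(A(0) + 6)*(3*(-1) + 2) = ((3 - 8*0) + 6)*(3*(-1) + 2) = ((3 + 0) + 6)*(-3 + 2) = (3 + 6)*(-1) = 9*(-1) = -9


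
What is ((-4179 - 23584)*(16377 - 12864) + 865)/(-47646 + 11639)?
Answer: 97530554/36007 ≈ 2708.7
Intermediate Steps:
((-4179 - 23584)*(16377 - 12864) + 865)/(-47646 + 11639) = (-27763*3513 + 865)/(-36007) = (-97531419 + 865)*(-1/36007) = -97530554*(-1/36007) = 97530554/36007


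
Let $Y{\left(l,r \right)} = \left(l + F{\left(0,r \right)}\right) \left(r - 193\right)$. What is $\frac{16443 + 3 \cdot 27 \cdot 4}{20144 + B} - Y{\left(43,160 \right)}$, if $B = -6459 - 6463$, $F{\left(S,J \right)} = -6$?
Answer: $\frac{384123}{314} \approx 1223.3$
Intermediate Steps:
$B = -12922$ ($B = -6459 - 6463 = -12922$)
$Y{\left(l,r \right)} = \left(-193 + r\right) \left(-6 + l\right)$ ($Y{\left(l,r \right)} = \left(l - 6\right) \left(r - 193\right) = \left(-6 + l\right) \left(-193 + r\right) = \left(-193 + r\right) \left(-6 + l\right)$)
$\frac{16443 + 3 \cdot 27 \cdot 4}{20144 + B} - Y{\left(43,160 \right)} = \frac{16443 + 3 \cdot 27 \cdot 4}{20144 - 12922} - \left(1158 - 8299 - 960 + 43 \cdot 160\right) = \frac{16443 + 81 \cdot 4}{7222} - \left(1158 - 8299 - 960 + 6880\right) = \left(16443 + 324\right) \frac{1}{7222} - -1221 = 16767 \cdot \frac{1}{7222} + 1221 = \frac{729}{314} + 1221 = \frac{384123}{314}$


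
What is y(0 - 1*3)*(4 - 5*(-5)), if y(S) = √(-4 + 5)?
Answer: 29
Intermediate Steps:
y(S) = 1 (y(S) = √1 = 1)
y(0 - 1*3)*(4 - 5*(-5)) = 1*(4 - 5*(-5)) = 1*(4 + 25) = 1*29 = 29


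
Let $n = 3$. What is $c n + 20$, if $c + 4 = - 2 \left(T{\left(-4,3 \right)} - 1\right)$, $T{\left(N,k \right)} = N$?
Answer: $38$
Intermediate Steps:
$c = 6$ ($c = -4 - 2 \left(-4 - 1\right) = -4 - -10 = -4 + 10 = 6$)
$c n + 20 = 6 \cdot 3 + 20 = 18 + 20 = 38$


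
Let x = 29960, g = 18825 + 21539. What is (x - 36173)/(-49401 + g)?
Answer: 6213/9037 ≈ 0.68751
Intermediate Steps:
g = 40364
(x - 36173)/(-49401 + g) = (29960 - 36173)/(-49401 + 40364) = -6213/(-9037) = -6213*(-1/9037) = 6213/9037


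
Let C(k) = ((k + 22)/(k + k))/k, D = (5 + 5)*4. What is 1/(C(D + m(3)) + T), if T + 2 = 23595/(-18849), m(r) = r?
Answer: -23234534/75145443 ≈ -0.30919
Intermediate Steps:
D = 40 (D = 10*4 = 40)
C(k) = (22 + k)/(2*k²) (C(k) = ((22 + k)/((2*k)))/k = ((22 + k)*(1/(2*k)))/k = ((22 + k)/(2*k))/k = (22 + k)/(2*k²))
T = -20431/6283 (T = -2 + 23595/(-18849) = -2 + 23595*(-1/18849) = -2 - 7865/6283 = -20431/6283 ≈ -3.2518)
1/(C(D + m(3)) + T) = 1/((22 + (40 + 3))/(2*(40 + 3)²) - 20431/6283) = 1/((½)*(22 + 43)/43² - 20431/6283) = 1/((½)*(1/1849)*65 - 20431/6283) = 1/(65/3698 - 20431/6283) = 1/(-75145443/23234534) = -23234534/75145443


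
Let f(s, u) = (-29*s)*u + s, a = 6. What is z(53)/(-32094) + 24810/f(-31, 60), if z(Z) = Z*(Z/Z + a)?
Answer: 776251901/1730155446 ≈ 0.44866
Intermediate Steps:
z(Z) = 7*Z (z(Z) = Z*(Z/Z + 6) = Z*(1 + 6) = Z*7 = 7*Z)
f(s, u) = s - 29*s*u (f(s, u) = -29*s*u + s = s - 29*s*u)
z(53)/(-32094) + 24810/f(-31, 60) = (7*53)/(-32094) + 24810/((-31*(1 - 29*60))) = 371*(-1/32094) + 24810/((-31*(1 - 1740))) = -371/32094 + 24810/((-31*(-1739))) = -371/32094 + 24810/53909 = 776251901/1730155446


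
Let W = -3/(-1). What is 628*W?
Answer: 1884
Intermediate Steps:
W = 3 (W = -3*(-1) = 3)
628*W = 628*3 = 1884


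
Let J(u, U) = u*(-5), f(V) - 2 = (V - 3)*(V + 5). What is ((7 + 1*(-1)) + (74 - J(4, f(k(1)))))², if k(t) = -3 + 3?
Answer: 10000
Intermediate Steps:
k(t) = 0
f(V) = 2 + (-3 + V)*(5 + V) (f(V) = 2 + (V - 3)*(V + 5) = 2 + (-3 + V)*(5 + V))
J(u, U) = -5*u
((7 + 1*(-1)) + (74 - J(4, f(k(1)))))² = ((7 + 1*(-1)) + (74 - (-5)*4))² = ((7 - 1) + (74 - 1*(-20)))² = (6 + (74 + 20))² = (6 + 94)² = 100² = 10000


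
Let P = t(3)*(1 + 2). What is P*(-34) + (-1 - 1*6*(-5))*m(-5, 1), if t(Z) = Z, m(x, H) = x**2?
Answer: 419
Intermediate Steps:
P = 9 (P = 3*(1 + 2) = 3*3 = 9)
P*(-34) + (-1 - 1*6*(-5))*m(-5, 1) = 9*(-34) + (-1 - 1*6*(-5))*(-5)**2 = -306 + (-1 - 6*(-5))*25 = -306 + (-1 + 30)*25 = -306 + 29*25 = -306 + 725 = 419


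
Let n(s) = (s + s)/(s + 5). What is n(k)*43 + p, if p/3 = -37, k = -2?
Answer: -505/3 ≈ -168.33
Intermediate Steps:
p = -111 (p = 3*(-37) = -111)
n(s) = 2*s/(5 + s) (n(s) = (2*s)/(5 + s) = 2*s/(5 + s))
n(k)*43 + p = (2*(-2)/(5 - 2))*43 - 111 = (2*(-2)/3)*43 - 111 = (2*(-2)*(1/3))*43 - 111 = -4/3*43 - 111 = -172/3 - 111 = -505/3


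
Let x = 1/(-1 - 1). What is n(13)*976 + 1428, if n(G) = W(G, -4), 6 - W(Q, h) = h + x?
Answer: 11676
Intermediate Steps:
x = -½ (x = 1/(-2) = -½ ≈ -0.50000)
W(Q, h) = 13/2 - h (W(Q, h) = 6 - (h - ½) = 6 - (-½ + h) = 6 + (½ - h) = 13/2 - h)
n(G) = 21/2 (n(G) = 13/2 - 1*(-4) = 13/2 + 4 = 21/2)
n(13)*976 + 1428 = (21/2)*976 + 1428 = 10248 + 1428 = 11676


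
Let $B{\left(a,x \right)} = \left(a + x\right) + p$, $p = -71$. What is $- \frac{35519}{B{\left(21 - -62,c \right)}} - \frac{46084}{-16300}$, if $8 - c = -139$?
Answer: $- \frac{142908086}{647925} \approx -220.56$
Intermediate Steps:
$c = 147$ ($c = 8 - -139 = 8 + 139 = 147$)
$B{\left(a,x \right)} = -71 + a + x$ ($B{\left(a,x \right)} = \left(a + x\right) - 71 = -71 + a + x$)
$- \frac{35519}{B{\left(21 - -62,c \right)}} - \frac{46084}{-16300} = - \frac{35519}{-71 + \left(21 - -62\right) + 147} - \frac{46084}{-16300} = - \frac{35519}{-71 + \left(21 + 62\right) + 147} - - \frac{11521}{4075} = - \frac{35519}{-71 + 83 + 147} + \frac{11521}{4075} = - \frac{35519}{159} + \frac{11521}{4075} = - \frac{142908086}{647925}$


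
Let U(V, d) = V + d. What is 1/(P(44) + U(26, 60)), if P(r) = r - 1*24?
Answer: 1/106 ≈ 0.0094340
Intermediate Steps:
P(r) = -24 + r (P(r) = r - 24 = -24 + r)
1/(P(44) + U(26, 60)) = 1/((-24 + 44) + (26 + 60)) = 1/(20 + 86) = 1/106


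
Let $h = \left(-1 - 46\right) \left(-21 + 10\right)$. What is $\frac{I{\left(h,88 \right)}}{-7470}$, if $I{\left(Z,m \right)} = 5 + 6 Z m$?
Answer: $- \frac{272981}{7470} \approx -36.544$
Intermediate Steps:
$h = 517$ ($h = \left(-47\right) \left(-11\right) = 517$)
$I{\left(Z,m \right)} = 5 + 6 Z m$
$\frac{I{\left(h,88 \right)}}{-7470} = \frac{5 + 6 \cdot 517 \cdot 88}{-7470} = \left(5 + 272976\right) \left(- \frac{1}{7470}\right) = 272981 \left(- \frac{1}{7470}\right) = - \frac{272981}{7470}$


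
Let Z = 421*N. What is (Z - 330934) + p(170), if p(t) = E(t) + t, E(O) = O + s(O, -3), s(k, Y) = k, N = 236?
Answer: -231068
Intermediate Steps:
E(O) = 2*O (E(O) = O + O = 2*O)
p(t) = 3*t (p(t) = 2*t + t = 3*t)
Z = 99356 (Z = 421*236 = 99356)
(Z - 330934) + p(170) = (99356 - 330934) + 3*170 = -231578 + 510 = -231068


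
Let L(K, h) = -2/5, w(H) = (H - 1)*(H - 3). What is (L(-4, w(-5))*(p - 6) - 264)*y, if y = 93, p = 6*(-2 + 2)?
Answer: -121644/5 ≈ -24329.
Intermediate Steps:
w(H) = (-1 + H)*(-3 + H)
L(K, h) = -⅖ (L(K, h) = -2*⅕ = -⅖)
p = 0 (p = 6*0 = 0)
(L(-4, w(-5))*(p - 6) - 264)*y = (-2*(0 - 6)/5 - 264)*93 = (-⅖*(-6) - 264)*93 = (12/5 - 264)*93 = -1308/5*93 = -121644/5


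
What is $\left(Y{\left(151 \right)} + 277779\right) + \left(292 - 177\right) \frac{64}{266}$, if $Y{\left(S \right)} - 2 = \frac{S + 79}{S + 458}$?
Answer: $\frac{3214528481}{11571} \approx 2.7781 \cdot 10^{5}$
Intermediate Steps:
$Y{\left(S \right)} = 2 + \frac{79 + S}{458 + S}$ ($Y{\left(S \right)} = 2 + \frac{S + 79}{S + 458} = 2 + \frac{79 + S}{458 + S}$)
$\left(Y{\left(151 \right)} + 277779\right) + \left(292 - 177\right) \frac{64}{266} = \left(\frac{995 + 3 \cdot 151}{458 + 151} + 277779\right) + \left(292 - 177\right) \frac{64}{266} = \left(\frac{995 + 453}{609} + 277779\right) + 115 \cdot 64 \cdot \frac{1}{266} = \left(\frac{1}{609} \cdot 1448 + 277779\right) + 115 \cdot \frac{32}{133} = \left(\frac{1448}{609} + 277779\right) + \frac{3680}{133} = \frac{169168859}{609} + \frac{3680}{133} = \frac{3214528481}{11571}$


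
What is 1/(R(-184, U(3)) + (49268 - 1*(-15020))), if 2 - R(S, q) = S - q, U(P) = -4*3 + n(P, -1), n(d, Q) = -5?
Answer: 1/64457 ≈ 1.5514e-5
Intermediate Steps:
U(P) = -17 (U(P) = -4*3 - 5 = -12 - 5 = -17)
R(S, q) = 2 + q - S (R(S, q) = 2 - (S - q) = 2 + (q - S) = 2 + q - S)
1/(R(-184, U(3)) + (49268 - 1*(-15020))) = 1/((2 - 17 - 1*(-184)) + (49268 - 1*(-15020))) = 1/((2 - 17 + 184) + (49268 + 15020)) = 1/(169 + 64288) = 1/64457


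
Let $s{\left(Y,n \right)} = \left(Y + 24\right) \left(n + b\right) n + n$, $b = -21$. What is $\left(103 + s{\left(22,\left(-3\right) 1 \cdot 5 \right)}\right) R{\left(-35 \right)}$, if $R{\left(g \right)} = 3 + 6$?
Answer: $224352$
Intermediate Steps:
$R{\left(g \right)} = 9$
$s{\left(Y,n \right)} = n + n \left(-21 + n\right) \left(24 + Y\right)$ ($s{\left(Y,n \right)} = \left(Y + 24\right) \left(n - 21\right) n + n = \left(24 + Y\right) \left(-21 + n\right) n + n = \left(-21 + n\right) \left(24 + Y\right) n + n = n \left(-21 + n\right) \left(24 + Y\right) + n = n + n \left(-21 + n\right) \left(24 + Y\right)$)
$\left(103 + s{\left(22,\left(-3\right) 1 \cdot 5 \right)}\right) R{\left(-35 \right)} = \left(103 + \left(-3\right) 1 \cdot 5 \left(-503 - 462 + 24 \left(-3\right) 1 \cdot 5 + 22 \left(-3\right) 1 \cdot 5\right)\right) 9 = \left(103 + \left(-3\right) 5 \left(-503 - 462 + 24 \left(\left(-3\right) 5\right) + 22 \left(\left(-3\right) 5\right)\right)\right) 9 = \left(103 - 15 \left(-503 - 462 + 24 \left(-15\right) + 22 \left(-15\right)\right)\right) 9 = \left(103 - 15 \left(-503 - 462 - 360 - 330\right)\right) 9 = \left(103 - -24825\right) 9 = \left(103 + 24825\right) 9 = 24928 \cdot 9 = 224352$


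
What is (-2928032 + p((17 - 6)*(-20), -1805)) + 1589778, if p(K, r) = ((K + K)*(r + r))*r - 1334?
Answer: -2868401588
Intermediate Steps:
p(K, r) = -1334 + 4*K*r**2 (p(K, r) = ((2*K)*(2*r))*r - 1334 = (4*K*r)*r - 1334 = 4*K*r**2 - 1334 = -1334 + 4*K*r**2)
(-2928032 + p((17 - 6)*(-20), -1805)) + 1589778 = (-2928032 + (-1334 + 4*((17 - 6)*(-20))*(-1805)**2)) + 1589778 = (-2928032 + (-1334 + 4*(11*(-20))*3258025)) + 1589778 = (-2928032 + (-1334 + 4*(-220)*3258025)) + 1589778 = (-2928032 + (-1334 - 2867062000)) + 1589778 = (-2928032 - 2867063334) + 1589778 = -2869991366 + 1589778 = -2868401588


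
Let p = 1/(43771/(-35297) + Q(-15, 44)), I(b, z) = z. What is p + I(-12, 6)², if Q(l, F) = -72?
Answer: 93030283/2585155 ≈ 35.986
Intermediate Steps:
p = -35297/2585155 (p = 1/(43771/(-35297) - 72) = 1/(43771*(-1/35297) - 72) = 1/(-43771/35297 - 72) = 1/(-2585155/35297) = -35297/2585155 ≈ -0.013654)
p + I(-12, 6)² = -35297/2585155 + 6² = -35297/2585155 + 36 = 93030283/2585155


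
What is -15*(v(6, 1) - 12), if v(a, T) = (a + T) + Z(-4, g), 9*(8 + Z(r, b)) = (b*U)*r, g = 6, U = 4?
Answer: 355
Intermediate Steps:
Z(r, b) = -8 + 4*b*r/9 (Z(r, b) = -8 + ((b*4)*r)/9 = -8 + ((4*b)*r)/9 = -8 + (4*b*r)/9 = -8 + 4*b*r/9)
v(a, T) = -56/3 + T + a (v(a, T) = (a + T) + (-8 + (4/9)*6*(-4)) = (T + a) + (-8 - 32/3) = (T + a) - 56/3 = -56/3 + T + a)
-15*(v(6, 1) - 12) = -15*((-56/3 + 1 + 6) - 12) = -15*(-35/3 - 12) = -15*(-71/3) = 355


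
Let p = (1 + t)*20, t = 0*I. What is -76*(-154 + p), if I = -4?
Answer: 10184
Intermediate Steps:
t = 0 (t = 0*(-4) = 0)
p = 20 (p = (1 + 0)*20 = 1*20 = 20)
-76*(-154 + p) = -76*(-154 + 20) = -76*(-134) = 10184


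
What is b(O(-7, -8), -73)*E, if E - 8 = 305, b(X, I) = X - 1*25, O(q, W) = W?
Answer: -10329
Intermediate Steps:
b(X, I) = -25 + X (b(X, I) = X - 25 = -25 + X)
E = 313 (E = 8 + 305 = 313)
b(O(-7, -8), -73)*E = (-25 - 8)*313 = -33*313 = -10329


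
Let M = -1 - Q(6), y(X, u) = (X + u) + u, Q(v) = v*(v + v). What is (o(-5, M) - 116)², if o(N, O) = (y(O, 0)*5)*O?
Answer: 703787841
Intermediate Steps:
Q(v) = 2*v² (Q(v) = v*(2*v) = 2*v²)
y(X, u) = X + 2*u
M = -73 (M = -1 - 2*6² = -1 - 2*36 = -1 - 1*72 = -1 - 72 = -73)
o(N, O) = 5*O² (o(N, O) = ((O + 2*0)*5)*O = ((O + 0)*5)*O = (O*5)*O = (5*O)*O = 5*O²)
(o(-5, M) - 116)² = (5*(-73)² - 116)² = (5*5329 - 116)² = (26645 - 116)² = 26529² = 703787841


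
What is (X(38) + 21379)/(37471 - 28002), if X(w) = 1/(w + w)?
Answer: 1624805/719644 ≈ 2.2578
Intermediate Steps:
X(w) = 1/(2*w)
(X(38) + 21379)/(37471 - 28002) = ((½)/38 + 21379)/(37471 - 28002) = ((½)*(1/38) + 21379)/9469 = (1/76 + 21379)*(1/9469) = (1624805/76)*(1/9469) = 1624805/719644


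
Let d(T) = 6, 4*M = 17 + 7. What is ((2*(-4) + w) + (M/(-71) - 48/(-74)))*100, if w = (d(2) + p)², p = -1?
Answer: 4614100/2627 ≈ 1756.4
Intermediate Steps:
M = 6 (M = (17 + 7)/4 = (¼)*24 = 6)
w = 25 (w = (6 - 1)² = 5² = 25)
((2*(-4) + w) + (M/(-71) - 48/(-74)))*100 = ((2*(-4) + 25) + (6/(-71) - 48/(-74)))*100 = ((-8 + 25) + (6*(-1/71) - 48*(-1/74)))*100 = (17 + (-6/71 + 24/37))*100 = (17 + 1482/2627)*100 = (46141/2627)*100 = 4614100/2627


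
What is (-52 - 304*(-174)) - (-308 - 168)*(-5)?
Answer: 50464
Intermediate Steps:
(-52 - 304*(-174)) - (-308 - 168)*(-5) = (-52 + 52896) - (-476)*(-5) = 52844 - 1*2380 = 52844 - 2380 = 50464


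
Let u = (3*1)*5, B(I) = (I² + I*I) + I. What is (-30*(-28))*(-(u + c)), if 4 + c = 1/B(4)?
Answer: -27790/3 ≈ -9263.3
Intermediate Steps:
B(I) = I + 2*I² (B(I) = (I² + I²) + I = 2*I² + I = I + 2*I²)
u = 15 (u = 3*5 = 15)
c = -143/36 (c = -4 + 1/(4*(1 + 2*4)) = -4 + 1/(4*(1 + 8)) = -4 + 1/(4*9) = -4 + 1/36 = -143/36 ≈ -3.9722)
(-30*(-28))*(-(u + c)) = (-30*(-28))*(-(15 - 143/36)) = 840*(-1*397/36) = 840*(-397/36) = -27790/3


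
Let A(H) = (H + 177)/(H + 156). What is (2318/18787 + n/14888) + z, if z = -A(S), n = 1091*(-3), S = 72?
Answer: -6316402635/5314316264 ≈ -1.1886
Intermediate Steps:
n = -3273
A(H) = (177 + H)/(156 + H)
z = -83/76 (z = -(177 + 72)/(156 + 72) = -249/228 = -1*83/76 = -83/76 ≈ -1.0921)
(2318/18787 + n/14888) + z = (2318/18787 - 3273/14888) - 83/76 = -26979467/279700856 - 83/76 = -6316402635/5314316264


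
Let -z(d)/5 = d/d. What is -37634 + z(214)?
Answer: -37639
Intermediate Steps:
z(d) = -5 (z(d) = -5*d/d = -5*1 = -5)
-37634 + z(214) = -37634 - 5 = -37639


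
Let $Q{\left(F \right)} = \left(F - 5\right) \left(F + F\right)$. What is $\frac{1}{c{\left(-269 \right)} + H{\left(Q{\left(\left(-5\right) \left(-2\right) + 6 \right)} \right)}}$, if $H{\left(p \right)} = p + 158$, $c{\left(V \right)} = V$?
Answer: $\frac{1}{241} \approx 0.0041494$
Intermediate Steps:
$Q{\left(F \right)} = 2 F \left(-5 + F\right)$ ($Q{\left(F \right)} = \left(-5 + F\right) 2 F = 2 F \left(-5 + F\right)$)
$H{\left(p \right)} = 158 + p$
$\frac{1}{c{\left(-269 \right)} + H{\left(Q{\left(\left(-5\right) \left(-2\right) + 6 \right)} \right)}} = \frac{1}{-269 + \left(158 + 2 \left(\left(-5\right) \left(-2\right) + 6\right) \left(-5 + \left(\left(-5\right) \left(-2\right) + 6\right)\right)\right)} = \frac{1}{-269 + \left(158 + 2 \left(10 + 6\right) \left(-5 + \left(10 + 6\right)\right)\right)} = \frac{1}{-269 + \left(158 + 2 \cdot 16 \left(-5 + 16\right)\right)} = \frac{1}{-269 + \left(158 + 2 \cdot 16 \cdot 11\right)} = \frac{1}{-269 + \left(158 + 352\right)} = \frac{1}{-269 + 510} = \frac{1}{241}$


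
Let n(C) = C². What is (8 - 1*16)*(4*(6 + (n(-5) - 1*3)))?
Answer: -896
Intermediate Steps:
(8 - 1*16)*(4*(6 + (n(-5) - 1*3))) = (8 - 1*16)*(4*(6 + ((-5)² - 1*3))) = (8 - 16)*(4*(6 + (25 - 3))) = -32*(6 + 22) = -32*28 = -8*112 = -896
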